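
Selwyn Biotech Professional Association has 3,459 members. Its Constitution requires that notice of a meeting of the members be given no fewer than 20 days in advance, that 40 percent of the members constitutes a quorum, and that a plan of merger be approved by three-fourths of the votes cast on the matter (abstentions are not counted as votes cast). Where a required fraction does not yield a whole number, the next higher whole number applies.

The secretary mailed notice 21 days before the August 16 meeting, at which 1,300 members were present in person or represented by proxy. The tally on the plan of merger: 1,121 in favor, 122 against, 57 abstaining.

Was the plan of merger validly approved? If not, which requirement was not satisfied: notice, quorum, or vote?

Notice: 21 days given; 20 required. Satisfied.
Quorum: 40% of 3,459 = 1,383.60, rounded up to 1,384; 1,300 present. Not satisfied.
Vote: requires three-fourths of the votes cast (1,300 − 57 abstaining = 1,243); 3/4 of 1243 = 932.25, rounded up to 933, so 933 needed; 1,121 in favor. Satisfied.

Invalid — quorum requirement not satisfied.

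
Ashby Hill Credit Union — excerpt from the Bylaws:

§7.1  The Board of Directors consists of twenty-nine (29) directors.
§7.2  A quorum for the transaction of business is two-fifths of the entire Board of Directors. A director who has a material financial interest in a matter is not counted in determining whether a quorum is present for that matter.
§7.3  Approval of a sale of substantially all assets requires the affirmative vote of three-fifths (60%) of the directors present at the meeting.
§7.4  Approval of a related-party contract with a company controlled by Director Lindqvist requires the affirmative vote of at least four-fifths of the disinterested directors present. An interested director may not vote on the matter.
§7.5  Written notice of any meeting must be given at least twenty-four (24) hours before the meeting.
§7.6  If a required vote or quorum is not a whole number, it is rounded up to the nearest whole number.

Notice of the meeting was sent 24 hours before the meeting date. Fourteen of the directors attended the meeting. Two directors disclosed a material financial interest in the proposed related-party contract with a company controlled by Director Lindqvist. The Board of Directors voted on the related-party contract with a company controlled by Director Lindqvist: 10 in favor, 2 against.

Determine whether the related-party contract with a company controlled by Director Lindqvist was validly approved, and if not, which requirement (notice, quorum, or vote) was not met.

Notice: 24 hours given; 24 required (24 ≥ 24). Satisfied.
Quorum: 14 present, but the 2 interested directors do not count, leaving 12. Quorum is 12. Satisfied.
Vote: the related-party contract with a company controlled by Director Lindqvist requires four-fifths of the disinterested directors present (14 − 2 = 12). 4/5 of 12 = 9.60, rounded up to 10, so 10 affirmative votes are needed; 10 voted in favor. Satisfied.

Valid — all requirements satisfied.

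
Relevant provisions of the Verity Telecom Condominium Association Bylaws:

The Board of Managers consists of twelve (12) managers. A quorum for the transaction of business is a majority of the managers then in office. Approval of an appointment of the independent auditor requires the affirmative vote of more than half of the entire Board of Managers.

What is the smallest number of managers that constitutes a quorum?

7

A majority of 12 is 7.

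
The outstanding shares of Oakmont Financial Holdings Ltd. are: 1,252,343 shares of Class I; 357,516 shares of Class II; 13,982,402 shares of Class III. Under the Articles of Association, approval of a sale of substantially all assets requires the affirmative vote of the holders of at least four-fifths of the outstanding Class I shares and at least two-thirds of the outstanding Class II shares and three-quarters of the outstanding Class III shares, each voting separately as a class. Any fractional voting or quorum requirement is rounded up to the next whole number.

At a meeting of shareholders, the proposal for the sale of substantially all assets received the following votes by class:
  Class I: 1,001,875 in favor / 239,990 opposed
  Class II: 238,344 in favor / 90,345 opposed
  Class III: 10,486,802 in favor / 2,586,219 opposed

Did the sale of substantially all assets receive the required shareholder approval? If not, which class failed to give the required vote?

Class I: 4/5 of 1252343 = 1001874.40, rounded up to 1001875; 1,001,875 required, 1,001,875 in favor — approved.
Class II: 2/3 of 357516 = 238344; 238,344 required, 238,344 in favor — approved.
Class III: 3/4 of 13982402 = 10486801.50, rounded up to 10486802; 10,486,802 required, 10,486,802 in favor — approved.

Approved — every class gave the required vote.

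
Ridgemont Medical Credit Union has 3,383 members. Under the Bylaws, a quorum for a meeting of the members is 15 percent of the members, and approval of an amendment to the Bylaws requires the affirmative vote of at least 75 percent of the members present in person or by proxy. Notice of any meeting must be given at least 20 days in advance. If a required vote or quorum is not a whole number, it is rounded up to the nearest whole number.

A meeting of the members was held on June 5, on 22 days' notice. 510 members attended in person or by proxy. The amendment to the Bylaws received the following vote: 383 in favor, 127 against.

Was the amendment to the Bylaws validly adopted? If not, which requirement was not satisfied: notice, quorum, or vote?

Valid — all requirements satisfied.

Notice: 22 days given; 20 required. Satisfied.
Quorum: 15% of 3,383 = 507.45, rounded up to 508; 510 present. Satisfied.
Vote: requires three-fourths of those present (510); 3/4 of 510 = 382.50, rounded up to 383, so 383 needed; 383 in favor. Satisfied.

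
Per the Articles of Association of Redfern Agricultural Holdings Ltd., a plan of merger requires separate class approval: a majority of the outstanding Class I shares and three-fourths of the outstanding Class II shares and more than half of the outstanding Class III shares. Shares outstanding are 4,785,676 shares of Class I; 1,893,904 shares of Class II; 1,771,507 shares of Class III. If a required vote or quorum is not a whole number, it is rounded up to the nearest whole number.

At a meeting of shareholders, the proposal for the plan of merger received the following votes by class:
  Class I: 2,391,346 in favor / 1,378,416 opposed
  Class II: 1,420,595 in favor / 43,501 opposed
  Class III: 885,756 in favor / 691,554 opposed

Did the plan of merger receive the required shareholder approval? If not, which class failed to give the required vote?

Not approved — the Class I shares did not give the required vote.

Class I: a majority of 4785676 is 2392839; 2,392,839 required, 2,391,346 in favor — not approved.
Class II: 3/4 of 1893904 = 1420428; 1,420,428 required, 1,420,595 in favor — approved.
Class III: a majority of 1771507 is 885754; 885,754 required, 885,756 in favor — approved.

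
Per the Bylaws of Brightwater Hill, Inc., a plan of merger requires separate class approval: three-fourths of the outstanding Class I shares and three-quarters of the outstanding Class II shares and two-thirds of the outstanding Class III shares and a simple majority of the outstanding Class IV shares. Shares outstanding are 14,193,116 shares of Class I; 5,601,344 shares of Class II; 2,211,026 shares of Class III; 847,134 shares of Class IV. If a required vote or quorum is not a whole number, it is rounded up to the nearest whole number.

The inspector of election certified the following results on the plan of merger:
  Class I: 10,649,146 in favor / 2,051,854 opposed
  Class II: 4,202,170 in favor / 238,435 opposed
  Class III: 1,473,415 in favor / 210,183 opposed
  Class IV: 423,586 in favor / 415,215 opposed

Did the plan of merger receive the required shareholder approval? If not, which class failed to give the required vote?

Class I: 3/4 of 14193116 = 10644837; 10,644,837 required, 10,649,146 in favor — approved.
Class II: 3/4 of 5601344 = 4201008; 4,201,008 required, 4,202,170 in favor — approved.
Class III: 2/3 of 2211026 = 1474017.33, rounded up to 1474018; 1,474,018 required, 1,473,415 in favor — not approved.
Class IV: a majority of 847134 is 423568; 423,568 required, 423,586 in favor — approved.

Not approved — the Class III shares did not give the required vote.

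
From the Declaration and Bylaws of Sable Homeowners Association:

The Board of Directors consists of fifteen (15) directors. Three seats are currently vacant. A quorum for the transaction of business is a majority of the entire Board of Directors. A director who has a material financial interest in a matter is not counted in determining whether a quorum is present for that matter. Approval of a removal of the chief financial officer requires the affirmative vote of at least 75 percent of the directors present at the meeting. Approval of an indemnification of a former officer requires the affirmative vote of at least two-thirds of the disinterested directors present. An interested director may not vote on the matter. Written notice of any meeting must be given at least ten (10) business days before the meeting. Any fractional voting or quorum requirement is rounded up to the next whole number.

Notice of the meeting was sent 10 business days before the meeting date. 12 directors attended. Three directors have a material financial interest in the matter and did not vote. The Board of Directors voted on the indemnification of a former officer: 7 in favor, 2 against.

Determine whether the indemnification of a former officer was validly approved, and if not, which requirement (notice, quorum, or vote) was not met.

Valid — all requirements satisfied.

Notice: 10 business days given; 10 required (10 ≥ 10). Satisfied.
Quorum: 12 present, but the 3 interested directors do not count, leaving 9. Quorum is 8. Satisfied.
Vote: the indemnification of a former officer requires two-thirds of the disinterested directors present (12 − 3 = 9). 2/3 of 9 = 6, so 6 affirmative votes are needed; 7 voted in favor. Satisfied.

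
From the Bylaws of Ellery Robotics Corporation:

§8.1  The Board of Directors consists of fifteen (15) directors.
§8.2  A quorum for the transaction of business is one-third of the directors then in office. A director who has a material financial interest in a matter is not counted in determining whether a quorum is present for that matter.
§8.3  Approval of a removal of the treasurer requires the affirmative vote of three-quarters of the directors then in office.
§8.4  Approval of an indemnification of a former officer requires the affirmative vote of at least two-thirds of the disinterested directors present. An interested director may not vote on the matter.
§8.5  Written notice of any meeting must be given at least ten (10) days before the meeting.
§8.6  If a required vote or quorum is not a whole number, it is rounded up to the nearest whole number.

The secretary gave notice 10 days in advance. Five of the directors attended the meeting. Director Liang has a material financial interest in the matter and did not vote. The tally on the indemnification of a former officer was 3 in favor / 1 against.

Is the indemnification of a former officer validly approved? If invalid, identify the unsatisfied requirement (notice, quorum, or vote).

Notice: 10 days given; 10 required (10 ≥ 10). Satisfied.
Quorum: 5 present, but the 1 interested director does not count, leaving 4. Quorum is 5. Not satisfied.
Vote: the indemnification of a former officer requires two-thirds of the disinterested directors present (5 − 1 = 4). 2/3 of 4 = 2.67, rounded up to 3, so 3 affirmative votes are needed; 3 voted in favor. Satisfied. (Moot — without a quorum no business can be validly transacted.)

Invalid — quorum requirement not satisfied.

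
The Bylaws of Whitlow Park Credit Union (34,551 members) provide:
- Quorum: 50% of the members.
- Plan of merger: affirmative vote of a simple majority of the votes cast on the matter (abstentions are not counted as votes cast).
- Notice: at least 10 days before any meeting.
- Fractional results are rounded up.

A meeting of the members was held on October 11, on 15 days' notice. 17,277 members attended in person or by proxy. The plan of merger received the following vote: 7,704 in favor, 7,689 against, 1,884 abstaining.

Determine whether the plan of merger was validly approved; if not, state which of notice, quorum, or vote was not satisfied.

Notice: 15 days given; 10 required. Satisfied.
Quorum: 50% of 34,551 = 17,275.50, rounded up to 17,276; 17,277 present. Satisfied.
Vote: requires a majority of the votes cast (17,277 − 1,884 abstaining = 15,393); a majority of 15393 is 7697, so 7,697 needed; 7,704 in favor. Satisfied.

Valid — all requirements satisfied.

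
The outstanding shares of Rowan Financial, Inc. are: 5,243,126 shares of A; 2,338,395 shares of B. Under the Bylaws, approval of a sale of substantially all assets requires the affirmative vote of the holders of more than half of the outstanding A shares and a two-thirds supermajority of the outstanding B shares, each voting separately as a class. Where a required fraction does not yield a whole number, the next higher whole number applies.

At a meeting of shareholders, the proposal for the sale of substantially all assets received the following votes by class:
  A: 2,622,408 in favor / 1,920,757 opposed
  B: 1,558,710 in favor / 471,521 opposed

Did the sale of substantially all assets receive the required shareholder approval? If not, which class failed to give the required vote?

A: a majority of 5243126 is 2621564; 2,621,564 required, 2,622,408 in favor — approved.
B: 2/3 of 2338395 = 1558930; 1,558,930 required, 1,558,710 in favor — not approved.

Not approved — the B shares did not give the required vote.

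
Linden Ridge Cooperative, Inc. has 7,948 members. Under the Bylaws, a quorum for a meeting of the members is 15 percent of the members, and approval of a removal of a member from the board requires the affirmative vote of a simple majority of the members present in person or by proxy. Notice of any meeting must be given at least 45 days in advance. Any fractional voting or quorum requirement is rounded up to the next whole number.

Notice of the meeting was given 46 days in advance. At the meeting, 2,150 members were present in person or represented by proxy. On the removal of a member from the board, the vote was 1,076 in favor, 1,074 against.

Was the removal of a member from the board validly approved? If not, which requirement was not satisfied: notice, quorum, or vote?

Notice: 46 days given; 45 required. Satisfied.
Quorum: 15% of 7,948 = 1,192.20, rounded up to 1,193; 2,150 present. Satisfied.
Vote: requires a majority of those present (2,150); a majority of 2150 is 1076, so 1,076 needed; 1,076 in favor. Satisfied.

Valid — all requirements satisfied.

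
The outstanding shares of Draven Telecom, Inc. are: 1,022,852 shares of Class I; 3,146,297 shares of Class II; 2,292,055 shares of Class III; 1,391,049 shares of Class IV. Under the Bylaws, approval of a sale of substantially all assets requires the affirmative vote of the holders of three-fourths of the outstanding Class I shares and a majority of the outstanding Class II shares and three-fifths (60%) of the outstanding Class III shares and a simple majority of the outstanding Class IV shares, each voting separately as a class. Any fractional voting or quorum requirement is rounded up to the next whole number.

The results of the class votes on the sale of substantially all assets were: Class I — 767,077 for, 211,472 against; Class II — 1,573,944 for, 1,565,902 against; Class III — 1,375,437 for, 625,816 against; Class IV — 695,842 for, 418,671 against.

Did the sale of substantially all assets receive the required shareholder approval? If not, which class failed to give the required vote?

Not approved — the Class I shares did not give the required vote.

Class I: 3/4 of 1022852 = 767139; 767,139 required, 767,077 in favor — not approved.
Class II: a majority of 3146297 is 1573149; 1,573,149 required, 1,573,944 in favor — approved.
Class III: 3/5 of 2292055 = 1375233; 1,375,233 required, 1,375,437 in favor — approved.
Class IV: a majority of 1391049 is 695525; 695,525 required, 695,842 in favor — approved.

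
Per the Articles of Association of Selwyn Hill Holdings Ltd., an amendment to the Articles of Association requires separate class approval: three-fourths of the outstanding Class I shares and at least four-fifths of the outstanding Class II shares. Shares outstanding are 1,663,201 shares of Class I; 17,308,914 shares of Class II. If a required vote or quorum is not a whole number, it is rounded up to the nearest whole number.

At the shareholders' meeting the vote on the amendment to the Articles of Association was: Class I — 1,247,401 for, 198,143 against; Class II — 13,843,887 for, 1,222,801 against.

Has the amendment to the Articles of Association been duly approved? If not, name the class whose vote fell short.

Class I: 3/4 of 1663201 = 1247400.75, rounded up to 1247401; 1,247,401 required, 1,247,401 in favor — approved.
Class II: 4/5 of 17308914 = 13847131.20, rounded up to 13847132; 13,847,132 required, 13,843,887 in favor — not approved.

Not approved — the Class II shares did not give the required vote.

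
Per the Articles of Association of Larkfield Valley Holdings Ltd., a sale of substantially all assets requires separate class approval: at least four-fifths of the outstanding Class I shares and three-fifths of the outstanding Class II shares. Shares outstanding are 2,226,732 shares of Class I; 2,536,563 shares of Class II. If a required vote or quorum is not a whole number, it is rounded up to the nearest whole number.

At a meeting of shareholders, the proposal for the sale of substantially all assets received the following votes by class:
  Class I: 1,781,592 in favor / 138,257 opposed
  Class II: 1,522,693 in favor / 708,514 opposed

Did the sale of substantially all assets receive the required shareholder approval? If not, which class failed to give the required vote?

Class I: 4/5 of 2226732 = 1781385.60, rounded up to 1781386; 1,781,386 required, 1,781,592 in favor — approved.
Class II: 3/5 of 2536563 = 1521937.80, rounded up to 1521938; 1,521,938 required, 1,522,693 in favor — approved.

Approved — every class gave the required vote.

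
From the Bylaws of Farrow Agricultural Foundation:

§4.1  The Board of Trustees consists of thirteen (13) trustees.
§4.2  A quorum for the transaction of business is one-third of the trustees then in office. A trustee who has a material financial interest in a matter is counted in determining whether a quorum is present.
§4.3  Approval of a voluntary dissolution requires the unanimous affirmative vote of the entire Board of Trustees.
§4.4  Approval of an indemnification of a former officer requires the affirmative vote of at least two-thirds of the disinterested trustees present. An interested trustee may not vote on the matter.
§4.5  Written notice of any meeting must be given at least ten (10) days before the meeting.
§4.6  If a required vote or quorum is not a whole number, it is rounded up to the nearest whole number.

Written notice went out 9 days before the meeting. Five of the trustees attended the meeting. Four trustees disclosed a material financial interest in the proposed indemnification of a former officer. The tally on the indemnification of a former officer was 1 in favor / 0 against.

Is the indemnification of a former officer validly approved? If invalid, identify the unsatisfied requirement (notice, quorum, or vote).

Notice: 9 days given; 10 required (9 < 10). Not satisfied.
Quorum: 5 present (interested trustees count toward quorum); quorum is 5. Satisfied.
Vote: the indemnification of a former officer requires two-thirds of the disinterested trustees present (5 − 4 = 1). 2/3 of 1 = 0.67, rounded up to 1, so 1 affirmative vote is needed; 1 voted in favor. Satisfied.

Invalid — notice requirement not satisfied.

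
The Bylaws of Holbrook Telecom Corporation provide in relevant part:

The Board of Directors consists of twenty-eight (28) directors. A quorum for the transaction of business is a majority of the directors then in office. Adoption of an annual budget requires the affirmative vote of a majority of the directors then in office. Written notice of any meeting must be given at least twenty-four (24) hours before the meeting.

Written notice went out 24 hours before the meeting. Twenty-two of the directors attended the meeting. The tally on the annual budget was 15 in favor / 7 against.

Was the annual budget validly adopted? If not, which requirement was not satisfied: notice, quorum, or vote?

Notice: 24 hours given; 24 required (24 ≥ 24). Satisfied.
Quorum: 22 present; quorum is 15. Satisfied.
Vote: the annual budget requires a majority of the directors then in office (28). A majority of 28 is 15, so 15 affirmative votes are needed; 15 voted in favor. Satisfied.

Valid — all requirements satisfied.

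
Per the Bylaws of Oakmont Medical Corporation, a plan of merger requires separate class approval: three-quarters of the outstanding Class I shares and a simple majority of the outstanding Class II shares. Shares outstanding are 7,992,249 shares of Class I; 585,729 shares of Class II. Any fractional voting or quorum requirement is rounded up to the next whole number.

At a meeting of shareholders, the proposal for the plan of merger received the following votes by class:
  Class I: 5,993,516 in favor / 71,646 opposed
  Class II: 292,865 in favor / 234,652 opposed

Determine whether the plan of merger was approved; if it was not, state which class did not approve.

Class I: 3/4 of 7992249 = 5994186.75, rounded up to 5994187; 5,994,187 required, 5,993,516 in favor — not approved.
Class II: a majority of 585729 is 292865; 292,865 required, 292,865 in favor — approved.

Not approved — the Class I shares did not give the required vote.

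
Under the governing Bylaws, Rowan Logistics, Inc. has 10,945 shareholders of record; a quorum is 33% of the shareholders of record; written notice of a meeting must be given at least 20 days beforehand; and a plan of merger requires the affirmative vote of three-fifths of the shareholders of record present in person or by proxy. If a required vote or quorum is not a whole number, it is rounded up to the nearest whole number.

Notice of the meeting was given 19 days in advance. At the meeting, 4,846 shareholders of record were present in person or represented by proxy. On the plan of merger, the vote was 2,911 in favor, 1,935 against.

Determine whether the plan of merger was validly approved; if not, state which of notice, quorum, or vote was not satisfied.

Notice: 19 days given; 20 required. Not satisfied.
Quorum: 33% of 10,945 = 3,611.85, rounded up to 3,612; 4,846 present. Satisfied.
Vote: requires three-fifths of those present (4,846); 3/5 of 4846 = 2907.60, rounded up to 2908, so 2,908 needed; 2,911 in favor. Satisfied.

Invalid — notice requirement not satisfied.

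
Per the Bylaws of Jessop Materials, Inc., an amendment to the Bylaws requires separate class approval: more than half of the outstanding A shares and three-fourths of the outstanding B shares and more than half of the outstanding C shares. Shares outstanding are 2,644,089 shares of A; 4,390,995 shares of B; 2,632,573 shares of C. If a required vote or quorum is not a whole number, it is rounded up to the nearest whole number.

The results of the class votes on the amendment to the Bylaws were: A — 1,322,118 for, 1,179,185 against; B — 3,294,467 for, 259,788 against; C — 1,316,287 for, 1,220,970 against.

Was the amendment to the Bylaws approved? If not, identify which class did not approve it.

Approved — every class gave the required vote.

A: a majority of 2644089 is 1322045; 1,322,045 required, 1,322,118 in favor — approved.
B: 3/4 of 4390995 = 3293246.25, rounded up to 3293247; 3,293,247 required, 3,294,467 in favor — approved.
C: a majority of 2632573 is 1316287; 1,316,287 required, 1,316,287 in favor — approved.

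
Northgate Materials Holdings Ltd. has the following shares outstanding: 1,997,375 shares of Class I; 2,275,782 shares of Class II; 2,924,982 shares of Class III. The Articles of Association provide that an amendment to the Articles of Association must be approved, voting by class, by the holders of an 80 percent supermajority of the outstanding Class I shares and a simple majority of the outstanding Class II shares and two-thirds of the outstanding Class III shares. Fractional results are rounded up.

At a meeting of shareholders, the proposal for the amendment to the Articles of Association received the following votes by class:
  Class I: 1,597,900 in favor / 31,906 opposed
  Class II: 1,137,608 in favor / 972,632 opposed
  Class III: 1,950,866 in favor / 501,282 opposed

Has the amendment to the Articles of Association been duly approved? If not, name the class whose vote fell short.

Not approved — the Class II shares did not give the required vote.

Class I: 4/5 of 1997375 = 1597900; 1,597,900 required, 1,597,900 in favor — approved.
Class II: a majority of 2275782 is 1137892; 1,137,892 required, 1,137,608 in favor — not approved.
Class III: 2/3 of 2924982 = 1949988; 1,949,988 required, 1,950,866 in favor — approved.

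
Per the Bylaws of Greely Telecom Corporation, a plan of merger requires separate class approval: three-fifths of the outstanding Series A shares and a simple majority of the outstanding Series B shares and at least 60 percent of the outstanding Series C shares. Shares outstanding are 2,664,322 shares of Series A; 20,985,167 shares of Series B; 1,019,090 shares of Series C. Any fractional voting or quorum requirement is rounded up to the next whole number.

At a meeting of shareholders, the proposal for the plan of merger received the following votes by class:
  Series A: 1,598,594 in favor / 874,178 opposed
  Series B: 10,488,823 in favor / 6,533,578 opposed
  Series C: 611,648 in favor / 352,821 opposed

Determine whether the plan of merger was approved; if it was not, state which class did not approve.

Not approved — the Series B shares did not give the required vote.

Series A: 3/5 of 2664322 = 1598593.20, rounded up to 1598594; 1,598,594 required, 1,598,594 in favor — approved.
Series B: a majority of 20985167 is 10492584; 10,492,584 required, 10,488,823 in favor — not approved.
Series C: 3/5 of 1019090 = 611454; 611,454 required, 611,648 in favor — approved.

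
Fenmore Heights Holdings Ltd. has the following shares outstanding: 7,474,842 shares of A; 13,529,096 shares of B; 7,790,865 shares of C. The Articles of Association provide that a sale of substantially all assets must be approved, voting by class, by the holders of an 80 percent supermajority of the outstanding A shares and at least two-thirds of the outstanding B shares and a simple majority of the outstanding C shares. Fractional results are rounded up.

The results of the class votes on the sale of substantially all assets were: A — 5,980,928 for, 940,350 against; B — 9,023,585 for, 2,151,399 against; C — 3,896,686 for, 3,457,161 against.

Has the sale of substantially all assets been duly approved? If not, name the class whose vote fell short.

A: 4/5 of 7474842 = 5979873.60, rounded up to 5979874; 5,979,874 required, 5,980,928 in favor — approved.
B: 2/3 of 13529096 = 9019397.33, rounded up to 9019398; 9,019,398 required, 9,023,585 in favor — approved.
C: a majority of 7790865 is 3895433; 3,895,433 required, 3,896,686 in favor — approved.

Approved — every class gave the required vote.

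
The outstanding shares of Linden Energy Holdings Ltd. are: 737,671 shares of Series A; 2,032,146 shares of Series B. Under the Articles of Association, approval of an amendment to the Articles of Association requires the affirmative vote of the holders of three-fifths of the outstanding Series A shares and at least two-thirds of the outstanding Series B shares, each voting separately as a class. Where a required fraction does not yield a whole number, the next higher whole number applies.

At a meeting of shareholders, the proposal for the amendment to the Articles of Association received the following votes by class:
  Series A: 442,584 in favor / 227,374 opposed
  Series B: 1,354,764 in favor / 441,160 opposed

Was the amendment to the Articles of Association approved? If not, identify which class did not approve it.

Not approved — the Series A shares did not give the required vote.

Series A: 3/5 of 737671 = 442602.60, rounded up to 442603; 442,603 required, 442,584 in favor — not approved.
Series B: 2/3 of 2032146 = 1354764; 1,354,764 required, 1,354,764 in favor — approved.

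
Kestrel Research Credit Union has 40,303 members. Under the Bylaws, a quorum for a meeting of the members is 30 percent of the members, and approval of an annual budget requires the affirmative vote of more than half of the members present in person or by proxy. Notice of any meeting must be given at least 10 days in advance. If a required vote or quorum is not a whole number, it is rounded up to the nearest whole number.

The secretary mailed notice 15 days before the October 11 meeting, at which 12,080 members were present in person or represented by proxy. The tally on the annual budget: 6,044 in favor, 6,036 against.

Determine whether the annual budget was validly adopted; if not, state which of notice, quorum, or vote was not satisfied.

Invalid — quorum requirement not satisfied.

Notice: 15 days given; 10 required. Satisfied.
Quorum: 30% of 40,303 = 12,090.90, rounded up to 12,091; 12,080 present. Not satisfied.
Vote: requires a majority of those present (12,080); a majority of 12080 is 6041, so 6,041 needed; 6,044 in favor. Satisfied.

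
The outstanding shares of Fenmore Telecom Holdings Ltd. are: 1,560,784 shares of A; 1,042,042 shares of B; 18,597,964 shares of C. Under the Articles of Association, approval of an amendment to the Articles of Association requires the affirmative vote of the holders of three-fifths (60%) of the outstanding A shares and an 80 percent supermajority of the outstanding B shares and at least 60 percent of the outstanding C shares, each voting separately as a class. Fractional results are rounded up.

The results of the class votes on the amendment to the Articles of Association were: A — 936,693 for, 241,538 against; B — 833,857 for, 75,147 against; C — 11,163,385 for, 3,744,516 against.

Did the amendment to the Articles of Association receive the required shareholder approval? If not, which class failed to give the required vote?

Approved — every class gave the required vote.

A: 3/5 of 1560784 = 936470.40, rounded up to 936471; 936,471 required, 936,693 in favor — approved.
B: 4/5 of 1042042 = 833633.60, rounded up to 833634; 833,634 required, 833,857 in favor — approved.
C: 3/5 of 18597964 = 11158778.40, rounded up to 11158779; 11,158,779 required, 11,163,385 in favor — approved.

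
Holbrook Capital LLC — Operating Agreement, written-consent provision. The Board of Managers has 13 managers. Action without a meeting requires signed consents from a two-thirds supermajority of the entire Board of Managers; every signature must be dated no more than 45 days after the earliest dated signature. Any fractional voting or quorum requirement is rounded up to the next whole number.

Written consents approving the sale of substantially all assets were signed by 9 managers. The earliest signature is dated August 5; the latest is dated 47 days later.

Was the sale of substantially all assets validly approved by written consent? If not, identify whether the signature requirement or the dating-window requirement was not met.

Signatures required: a two-thirds supermajority of 13 — 2/3 of 13 = 8.67, rounded up to 9, so 9 needed; 9 signed. Sufficient.
Dating window: the latest signature is 47 days after the earliest; the limit is 45 days. Outside the window.

Not effective — dating-window requirement not satisfied.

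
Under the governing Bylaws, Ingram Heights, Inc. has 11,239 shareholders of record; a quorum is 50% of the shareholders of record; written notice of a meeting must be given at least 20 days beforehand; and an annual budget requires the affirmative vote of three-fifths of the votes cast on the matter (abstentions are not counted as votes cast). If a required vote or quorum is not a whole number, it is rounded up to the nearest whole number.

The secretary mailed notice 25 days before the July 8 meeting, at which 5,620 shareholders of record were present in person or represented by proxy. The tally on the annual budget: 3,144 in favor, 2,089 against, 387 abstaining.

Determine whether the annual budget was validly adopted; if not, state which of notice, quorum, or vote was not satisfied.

Notice: 25 days given; 20 required. Satisfied.
Quorum: 50% of 11,239 = 5,619.50, rounded up to 5,620; 5,620 present. Satisfied.
Vote: requires three-fifths of the votes cast (5,620 − 387 abstaining = 5,233); 3/5 of 5233 = 3139.80, rounded up to 3140, so 3,140 needed; 3,144 in favor. Satisfied.

Valid — all requirements satisfied.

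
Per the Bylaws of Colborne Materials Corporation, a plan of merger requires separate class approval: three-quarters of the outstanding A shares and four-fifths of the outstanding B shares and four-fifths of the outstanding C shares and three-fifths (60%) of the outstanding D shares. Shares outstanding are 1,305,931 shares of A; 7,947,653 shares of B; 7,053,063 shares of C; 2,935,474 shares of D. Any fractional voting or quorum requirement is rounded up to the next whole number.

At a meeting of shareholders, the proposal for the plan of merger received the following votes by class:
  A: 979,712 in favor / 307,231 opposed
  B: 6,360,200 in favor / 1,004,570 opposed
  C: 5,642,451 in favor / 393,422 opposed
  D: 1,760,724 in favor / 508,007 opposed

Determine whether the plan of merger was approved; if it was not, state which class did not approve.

A: 3/4 of 1305931 = 979448.25, rounded up to 979449; 979,449 required, 979,712 in favor — approved.
B: 4/5 of 7947653 = 6358122.40, rounded up to 6358123; 6,358,123 required, 6,360,200 in favor — approved.
C: 4/5 of 7053063 = 5642450.40, rounded up to 5642451; 5,642,451 required, 5,642,451 in favor — approved.
D: 3/5 of 2935474 = 1761284.40, rounded up to 1761285; 1,761,285 required, 1,760,724 in favor — not approved.

Not approved — the D shares did not give the required vote.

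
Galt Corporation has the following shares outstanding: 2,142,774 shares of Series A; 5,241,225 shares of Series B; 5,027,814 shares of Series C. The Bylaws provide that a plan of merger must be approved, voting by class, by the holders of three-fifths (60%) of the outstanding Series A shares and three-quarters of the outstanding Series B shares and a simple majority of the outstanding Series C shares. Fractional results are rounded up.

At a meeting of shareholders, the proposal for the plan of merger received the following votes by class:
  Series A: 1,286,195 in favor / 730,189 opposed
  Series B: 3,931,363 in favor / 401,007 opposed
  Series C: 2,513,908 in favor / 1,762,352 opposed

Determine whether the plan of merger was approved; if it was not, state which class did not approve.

Series A: 3/5 of 2142774 = 1285664.40, rounded up to 1285665; 1,285,665 required, 1,286,195 in favor — approved.
Series B: 3/4 of 5241225 = 3930918.75, rounded up to 3930919; 3,930,919 required, 3,931,363 in favor — approved.
Series C: a majority of 5027814 is 2513908; 2,513,908 required, 2,513,908 in favor — approved.

Approved — every class gave the required vote.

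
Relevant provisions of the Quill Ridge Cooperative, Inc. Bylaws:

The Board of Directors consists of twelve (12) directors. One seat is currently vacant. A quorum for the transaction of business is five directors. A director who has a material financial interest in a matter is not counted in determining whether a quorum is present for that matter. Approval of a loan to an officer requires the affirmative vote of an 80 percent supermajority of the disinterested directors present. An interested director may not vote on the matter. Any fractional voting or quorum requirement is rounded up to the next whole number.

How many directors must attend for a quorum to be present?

5

The quorum is fixed at 5.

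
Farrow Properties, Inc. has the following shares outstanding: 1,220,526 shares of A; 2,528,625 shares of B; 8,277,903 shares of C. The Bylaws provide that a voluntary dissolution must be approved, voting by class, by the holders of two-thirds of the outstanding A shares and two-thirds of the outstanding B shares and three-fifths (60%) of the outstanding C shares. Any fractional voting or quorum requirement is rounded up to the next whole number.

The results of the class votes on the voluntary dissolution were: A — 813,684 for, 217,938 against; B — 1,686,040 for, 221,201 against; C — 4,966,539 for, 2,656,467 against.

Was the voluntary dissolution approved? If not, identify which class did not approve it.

Not approved — the C shares did not give the required vote.

A: 2/3 of 1220526 = 813684; 813,684 required, 813,684 in favor — approved.
B: 2/3 of 2528625 = 1685750; 1,685,750 required, 1,686,040 in favor — approved.
C: 3/5 of 8277903 = 4966741.80, rounded up to 4966742; 4,966,742 required, 4,966,539 in favor — not approved.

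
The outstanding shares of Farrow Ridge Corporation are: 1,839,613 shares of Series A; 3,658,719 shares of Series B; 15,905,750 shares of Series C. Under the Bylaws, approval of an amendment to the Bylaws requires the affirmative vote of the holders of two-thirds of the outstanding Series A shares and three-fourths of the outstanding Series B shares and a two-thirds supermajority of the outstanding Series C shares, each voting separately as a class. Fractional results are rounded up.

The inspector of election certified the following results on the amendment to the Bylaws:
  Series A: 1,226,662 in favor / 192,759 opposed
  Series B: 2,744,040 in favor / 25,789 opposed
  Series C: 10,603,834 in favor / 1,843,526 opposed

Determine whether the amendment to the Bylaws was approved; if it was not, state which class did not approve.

Approved — every class gave the required vote.

Series A: 2/3 of 1839613 = 1226408.67, rounded up to 1226409; 1,226,409 required, 1,226,662 in favor — approved.
Series B: 3/4 of 3658719 = 2744039.25, rounded up to 2744040; 2,744,040 required, 2,744,040 in favor — approved.
Series C: 2/3 of 15905750 = 10603833.33, rounded up to 10603834; 10,603,834 required, 10,603,834 in favor — approved.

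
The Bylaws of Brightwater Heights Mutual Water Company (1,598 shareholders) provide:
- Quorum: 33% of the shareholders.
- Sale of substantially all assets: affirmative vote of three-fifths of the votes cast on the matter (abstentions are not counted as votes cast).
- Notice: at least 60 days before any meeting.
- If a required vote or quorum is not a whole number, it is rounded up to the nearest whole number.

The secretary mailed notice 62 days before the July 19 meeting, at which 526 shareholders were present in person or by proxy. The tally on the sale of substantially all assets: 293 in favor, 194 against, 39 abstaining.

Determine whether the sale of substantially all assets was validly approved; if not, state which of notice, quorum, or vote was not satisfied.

Notice: 62 days given; 60 required. Satisfied.
Quorum: 33% of 1,598 = 527.34, rounded up to 528; 526 present. Not satisfied.
Vote: requires three-fifths of the votes cast (526 − 39 abstaining = 487); 3/5 of 487 = 292.20, rounded up to 293, so 293 needed; 293 in favor. Satisfied.

Invalid — quorum requirement not satisfied.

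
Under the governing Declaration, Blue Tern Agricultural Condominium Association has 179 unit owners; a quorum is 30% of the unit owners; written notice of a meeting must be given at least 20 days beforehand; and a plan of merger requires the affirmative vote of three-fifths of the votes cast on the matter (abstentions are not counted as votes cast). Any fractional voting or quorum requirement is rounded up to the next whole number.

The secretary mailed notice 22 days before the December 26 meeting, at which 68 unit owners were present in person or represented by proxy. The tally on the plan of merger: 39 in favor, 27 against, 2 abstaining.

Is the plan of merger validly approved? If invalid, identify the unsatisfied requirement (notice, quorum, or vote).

Invalid — vote requirement not satisfied.

Notice: 22 days given; 20 required. Satisfied.
Quorum: 30% of 179 = 53.70, rounded up to 54; 68 present. Satisfied.
Vote: requires three-fifths of the votes cast (68 − 2 abstaining = 66); 3/5 of 66 = 39.60, rounded up to 40, so 40 needed; 39 in favor. Not satisfied.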